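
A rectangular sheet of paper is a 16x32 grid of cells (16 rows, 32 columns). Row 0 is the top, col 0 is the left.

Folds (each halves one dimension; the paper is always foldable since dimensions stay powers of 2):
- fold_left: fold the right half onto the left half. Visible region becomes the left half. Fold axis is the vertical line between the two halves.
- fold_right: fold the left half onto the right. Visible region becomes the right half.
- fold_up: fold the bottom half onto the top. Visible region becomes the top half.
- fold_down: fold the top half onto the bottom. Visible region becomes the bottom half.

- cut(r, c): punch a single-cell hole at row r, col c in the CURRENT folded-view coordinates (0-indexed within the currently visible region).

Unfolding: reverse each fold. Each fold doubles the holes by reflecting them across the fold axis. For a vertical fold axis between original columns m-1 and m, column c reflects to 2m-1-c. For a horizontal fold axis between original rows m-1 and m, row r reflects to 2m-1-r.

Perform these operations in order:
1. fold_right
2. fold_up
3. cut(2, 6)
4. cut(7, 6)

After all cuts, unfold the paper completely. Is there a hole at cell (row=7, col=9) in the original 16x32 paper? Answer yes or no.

Answer: yes

Derivation:
Op 1 fold_right: fold axis v@16; visible region now rows[0,16) x cols[16,32) = 16x16
Op 2 fold_up: fold axis h@8; visible region now rows[0,8) x cols[16,32) = 8x16
Op 3 cut(2, 6): punch at orig (2,22); cuts so far [(2, 22)]; region rows[0,8) x cols[16,32) = 8x16
Op 4 cut(7, 6): punch at orig (7,22); cuts so far [(2, 22), (7, 22)]; region rows[0,8) x cols[16,32) = 8x16
Unfold 1 (reflect across h@8): 4 holes -> [(2, 22), (7, 22), (8, 22), (13, 22)]
Unfold 2 (reflect across v@16): 8 holes -> [(2, 9), (2, 22), (7, 9), (7, 22), (8, 9), (8, 22), (13, 9), (13, 22)]
Holes: [(2, 9), (2, 22), (7, 9), (7, 22), (8, 9), (8, 22), (13, 9), (13, 22)]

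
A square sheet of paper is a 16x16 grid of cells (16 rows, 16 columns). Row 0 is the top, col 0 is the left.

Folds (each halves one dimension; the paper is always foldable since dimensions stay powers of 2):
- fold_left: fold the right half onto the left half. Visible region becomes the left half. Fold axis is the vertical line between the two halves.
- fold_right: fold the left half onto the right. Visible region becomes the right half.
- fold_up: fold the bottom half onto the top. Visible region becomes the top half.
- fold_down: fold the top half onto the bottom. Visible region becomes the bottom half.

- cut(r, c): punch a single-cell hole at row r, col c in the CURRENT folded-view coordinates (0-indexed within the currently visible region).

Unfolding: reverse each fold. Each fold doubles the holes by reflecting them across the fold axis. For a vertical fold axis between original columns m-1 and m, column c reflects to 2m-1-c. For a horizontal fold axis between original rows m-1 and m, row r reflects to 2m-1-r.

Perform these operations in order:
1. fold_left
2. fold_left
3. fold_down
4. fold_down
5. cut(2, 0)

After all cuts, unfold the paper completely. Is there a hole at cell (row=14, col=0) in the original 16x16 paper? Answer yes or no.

Answer: yes

Derivation:
Op 1 fold_left: fold axis v@8; visible region now rows[0,16) x cols[0,8) = 16x8
Op 2 fold_left: fold axis v@4; visible region now rows[0,16) x cols[0,4) = 16x4
Op 3 fold_down: fold axis h@8; visible region now rows[8,16) x cols[0,4) = 8x4
Op 4 fold_down: fold axis h@12; visible region now rows[12,16) x cols[0,4) = 4x4
Op 5 cut(2, 0): punch at orig (14,0); cuts so far [(14, 0)]; region rows[12,16) x cols[0,4) = 4x4
Unfold 1 (reflect across h@12): 2 holes -> [(9, 0), (14, 0)]
Unfold 2 (reflect across h@8): 4 holes -> [(1, 0), (6, 0), (9, 0), (14, 0)]
Unfold 3 (reflect across v@4): 8 holes -> [(1, 0), (1, 7), (6, 0), (6, 7), (9, 0), (9, 7), (14, 0), (14, 7)]
Unfold 4 (reflect across v@8): 16 holes -> [(1, 0), (1, 7), (1, 8), (1, 15), (6, 0), (6, 7), (6, 8), (6, 15), (9, 0), (9, 7), (9, 8), (9, 15), (14, 0), (14, 7), (14, 8), (14, 15)]
Holes: [(1, 0), (1, 7), (1, 8), (1, 15), (6, 0), (6, 7), (6, 8), (6, 15), (9, 0), (9, 7), (9, 8), (9, 15), (14, 0), (14, 7), (14, 8), (14, 15)]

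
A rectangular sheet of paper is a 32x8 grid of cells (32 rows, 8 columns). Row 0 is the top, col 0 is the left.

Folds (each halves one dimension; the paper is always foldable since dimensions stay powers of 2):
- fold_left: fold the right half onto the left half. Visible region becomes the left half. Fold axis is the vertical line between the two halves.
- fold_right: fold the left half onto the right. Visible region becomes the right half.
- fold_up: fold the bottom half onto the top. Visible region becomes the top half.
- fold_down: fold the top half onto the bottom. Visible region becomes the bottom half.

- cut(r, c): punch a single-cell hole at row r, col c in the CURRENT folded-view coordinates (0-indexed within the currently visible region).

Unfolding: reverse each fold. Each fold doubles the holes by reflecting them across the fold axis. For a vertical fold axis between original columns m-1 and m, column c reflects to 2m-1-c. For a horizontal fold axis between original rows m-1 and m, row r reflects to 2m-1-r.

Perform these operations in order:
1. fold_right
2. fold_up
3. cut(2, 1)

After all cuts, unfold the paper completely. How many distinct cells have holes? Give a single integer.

Answer: 4

Derivation:
Op 1 fold_right: fold axis v@4; visible region now rows[0,32) x cols[4,8) = 32x4
Op 2 fold_up: fold axis h@16; visible region now rows[0,16) x cols[4,8) = 16x4
Op 3 cut(2, 1): punch at orig (2,5); cuts so far [(2, 5)]; region rows[0,16) x cols[4,8) = 16x4
Unfold 1 (reflect across h@16): 2 holes -> [(2, 5), (29, 5)]
Unfold 2 (reflect across v@4): 4 holes -> [(2, 2), (2, 5), (29, 2), (29, 5)]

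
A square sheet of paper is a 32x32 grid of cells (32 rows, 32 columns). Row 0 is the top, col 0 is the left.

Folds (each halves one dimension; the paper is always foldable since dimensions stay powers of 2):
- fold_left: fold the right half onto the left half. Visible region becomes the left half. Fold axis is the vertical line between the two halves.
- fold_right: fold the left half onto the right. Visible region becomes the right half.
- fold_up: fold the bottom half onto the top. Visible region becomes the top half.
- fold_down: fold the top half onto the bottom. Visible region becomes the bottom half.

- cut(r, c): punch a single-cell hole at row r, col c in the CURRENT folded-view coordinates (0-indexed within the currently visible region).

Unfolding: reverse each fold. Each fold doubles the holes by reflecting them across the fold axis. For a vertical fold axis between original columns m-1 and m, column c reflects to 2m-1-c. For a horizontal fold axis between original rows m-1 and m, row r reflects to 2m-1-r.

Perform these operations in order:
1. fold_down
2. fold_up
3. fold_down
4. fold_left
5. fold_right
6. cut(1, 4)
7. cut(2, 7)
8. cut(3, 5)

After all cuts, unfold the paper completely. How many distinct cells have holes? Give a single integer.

Answer: 96

Derivation:
Op 1 fold_down: fold axis h@16; visible region now rows[16,32) x cols[0,32) = 16x32
Op 2 fold_up: fold axis h@24; visible region now rows[16,24) x cols[0,32) = 8x32
Op 3 fold_down: fold axis h@20; visible region now rows[20,24) x cols[0,32) = 4x32
Op 4 fold_left: fold axis v@16; visible region now rows[20,24) x cols[0,16) = 4x16
Op 5 fold_right: fold axis v@8; visible region now rows[20,24) x cols[8,16) = 4x8
Op 6 cut(1, 4): punch at orig (21,12); cuts so far [(21, 12)]; region rows[20,24) x cols[8,16) = 4x8
Op 7 cut(2, 7): punch at orig (22,15); cuts so far [(21, 12), (22, 15)]; region rows[20,24) x cols[8,16) = 4x8
Op 8 cut(3, 5): punch at orig (23,13); cuts so far [(21, 12), (22, 15), (23, 13)]; region rows[20,24) x cols[8,16) = 4x8
Unfold 1 (reflect across v@8): 6 holes -> [(21, 3), (21, 12), (22, 0), (22, 15), (23, 2), (23, 13)]
Unfold 2 (reflect across v@16): 12 holes -> [(21, 3), (21, 12), (21, 19), (21, 28), (22, 0), (22, 15), (22, 16), (22, 31), (23, 2), (23, 13), (23, 18), (23, 29)]
Unfold 3 (reflect across h@20): 24 holes -> [(16, 2), (16, 13), (16, 18), (16, 29), (17, 0), (17, 15), (17, 16), (17, 31), (18, 3), (18, 12), (18, 19), (18, 28), (21, 3), (21, 12), (21, 19), (21, 28), (22, 0), (22, 15), (22, 16), (22, 31), (23, 2), (23, 13), (23, 18), (23, 29)]
Unfold 4 (reflect across h@24): 48 holes -> [(16, 2), (16, 13), (16, 18), (16, 29), (17, 0), (17, 15), (17, 16), (17, 31), (18, 3), (18, 12), (18, 19), (18, 28), (21, 3), (21, 12), (21, 19), (21, 28), (22, 0), (22, 15), (22, 16), (22, 31), (23, 2), (23, 13), (23, 18), (23, 29), (24, 2), (24, 13), (24, 18), (24, 29), (25, 0), (25, 15), (25, 16), (25, 31), (26, 3), (26, 12), (26, 19), (26, 28), (29, 3), (29, 12), (29, 19), (29, 28), (30, 0), (30, 15), (30, 16), (30, 31), (31, 2), (31, 13), (31, 18), (31, 29)]
Unfold 5 (reflect across h@16): 96 holes -> [(0, 2), (0, 13), (0, 18), (0, 29), (1, 0), (1, 15), (1, 16), (1, 31), (2, 3), (2, 12), (2, 19), (2, 28), (5, 3), (5, 12), (5, 19), (5, 28), (6, 0), (6, 15), (6, 16), (6, 31), (7, 2), (7, 13), (7, 18), (7, 29), (8, 2), (8, 13), (8, 18), (8, 29), (9, 0), (9, 15), (9, 16), (9, 31), (10, 3), (10, 12), (10, 19), (10, 28), (13, 3), (13, 12), (13, 19), (13, 28), (14, 0), (14, 15), (14, 16), (14, 31), (15, 2), (15, 13), (15, 18), (15, 29), (16, 2), (16, 13), (16, 18), (16, 29), (17, 0), (17, 15), (17, 16), (17, 31), (18, 3), (18, 12), (18, 19), (18, 28), (21, 3), (21, 12), (21, 19), (21, 28), (22, 0), (22, 15), (22, 16), (22, 31), (23, 2), (23, 13), (23, 18), (23, 29), (24, 2), (24, 13), (24, 18), (24, 29), (25, 0), (25, 15), (25, 16), (25, 31), (26, 3), (26, 12), (26, 19), (26, 28), (29, 3), (29, 12), (29, 19), (29, 28), (30, 0), (30, 15), (30, 16), (30, 31), (31, 2), (31, 13), (31, 18), (31, 29)]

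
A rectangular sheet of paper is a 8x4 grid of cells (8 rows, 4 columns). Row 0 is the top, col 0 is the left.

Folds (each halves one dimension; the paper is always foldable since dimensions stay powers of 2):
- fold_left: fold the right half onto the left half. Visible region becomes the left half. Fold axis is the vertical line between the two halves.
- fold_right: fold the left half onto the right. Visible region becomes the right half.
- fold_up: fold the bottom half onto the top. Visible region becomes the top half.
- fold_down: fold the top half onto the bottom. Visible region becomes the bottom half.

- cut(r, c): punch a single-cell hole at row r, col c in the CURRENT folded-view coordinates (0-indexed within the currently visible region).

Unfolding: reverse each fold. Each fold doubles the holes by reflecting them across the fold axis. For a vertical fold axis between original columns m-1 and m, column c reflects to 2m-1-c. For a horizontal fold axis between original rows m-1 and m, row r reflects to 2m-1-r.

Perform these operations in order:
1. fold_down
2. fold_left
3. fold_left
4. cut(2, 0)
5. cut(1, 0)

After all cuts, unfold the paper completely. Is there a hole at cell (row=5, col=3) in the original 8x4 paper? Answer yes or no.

Answer: yes

Derivation:
Op 1 fold_down: fold axis h@4; visible region now rows[4,8) x cols[0,4) = 4x4
Op 2 fold_left: fold axis v@2; visible region now rows[4,8) x cols[0,2) = 4x2
Op 3 fold_left: fold axis v@1; visible region now rows[4,8) x cols[0,1) = 4x1
Op 4 cut(2, 0): punch at orig (6,0); cuts so far [(6, 0)]; region rows[4,8) x cols[0,1) = 4x1
Op 5 cut(1, 0): punch at orig (5,0); cuts so far [(5, 0), (6, 0)]; region rows[4,8) x cols[0,1) = 4x1
Unfold 1 (reflect across v@1): 4 holes -> [(5, 0), (5, 1), (6, 0), (6, 1)]
Unfold 2 (reflect across v@2): 8 holes -> [(5, 0), (5, 1), (5, 2), (5, 3), (6, 0), (6, 1), (6, 2), (6, 3)]
Unfold 3 (reflect across h@4): 16 holes -> [(1, 0), (1, 1), (1, 2), (1, 3), (2, 0), (2, 1), (2, 2), (2, 3), (5, 0), (5, 1), (5, 2), (5, 3), (6, 0), (6, 1), (6, 2), (6, 3)]
Holes: [(1, 0), (1, 1), (1, 2), (1, 3), (2, 0), (2, 1), (2, 2), (2, 3), (5, 0), (5, 1), (5, 2), (5, 3), (6, 0), (6, 1), (6, 2), (6, 3)]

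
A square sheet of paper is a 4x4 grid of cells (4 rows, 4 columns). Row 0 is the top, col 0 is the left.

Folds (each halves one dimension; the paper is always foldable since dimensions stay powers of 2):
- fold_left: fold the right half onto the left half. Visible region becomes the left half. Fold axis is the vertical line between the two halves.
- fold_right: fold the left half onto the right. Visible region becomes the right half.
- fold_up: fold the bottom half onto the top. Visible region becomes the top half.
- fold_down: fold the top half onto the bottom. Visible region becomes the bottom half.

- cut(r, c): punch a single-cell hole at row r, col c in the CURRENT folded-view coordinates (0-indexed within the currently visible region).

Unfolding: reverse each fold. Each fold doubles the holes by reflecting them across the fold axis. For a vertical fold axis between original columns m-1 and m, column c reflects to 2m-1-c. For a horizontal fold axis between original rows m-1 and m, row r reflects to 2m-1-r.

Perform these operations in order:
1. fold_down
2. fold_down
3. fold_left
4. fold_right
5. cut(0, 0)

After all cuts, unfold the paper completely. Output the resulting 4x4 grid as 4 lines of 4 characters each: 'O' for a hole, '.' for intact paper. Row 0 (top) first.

Answer: OOOO
OOOO
OOOO
OOOO

Derivation:
Op 1 fold_down: fold axis h@2; visible region now rows[2,4) x cols[0,4) = 2x4
Op 2 fold_down: fold axis h@3; visible region now rows[3,4) x cols[0,4) = 1x4
Op 3 fold_left: fold axis v@2; visible region now rows[3,4) x cols[0,2) = 1x2
Op 4 fold_right: fold axis v@1; visible region now rows[3,4) x cols[1,2) = 1x1
Op 5 cut(0, 0): punch at orig (3,1); cuts so far [(3, 1)]; region rows[3,4) x cols[1,2) = 1x1
Unfold 1 (reflect across v@1): 2 holes -> [(3, 0), (3, 1)]
Unfold 2 (reflect across v@2): 4 holes -> [(3, 0), (3, 1), (3, 2), (3, 3)]
Unfold 3 (reflect across h@3): 8 holes -> [(2, 0), (2, 1), (2, 2), (2, 3), (3, 0), (3, 1), (3, 2), (3, 3)]
Unfold 4 (reflect across h@2): 16 holes -> [(0, 0), (0, 1), (0, 2), (0, 3), (1, 0), (1, 1), (1, 2), (1, 3), (2, 0), (2, 1), (2, 2), (2, 3), (3, 0), (3, 1), (3, 2), (3, 3)]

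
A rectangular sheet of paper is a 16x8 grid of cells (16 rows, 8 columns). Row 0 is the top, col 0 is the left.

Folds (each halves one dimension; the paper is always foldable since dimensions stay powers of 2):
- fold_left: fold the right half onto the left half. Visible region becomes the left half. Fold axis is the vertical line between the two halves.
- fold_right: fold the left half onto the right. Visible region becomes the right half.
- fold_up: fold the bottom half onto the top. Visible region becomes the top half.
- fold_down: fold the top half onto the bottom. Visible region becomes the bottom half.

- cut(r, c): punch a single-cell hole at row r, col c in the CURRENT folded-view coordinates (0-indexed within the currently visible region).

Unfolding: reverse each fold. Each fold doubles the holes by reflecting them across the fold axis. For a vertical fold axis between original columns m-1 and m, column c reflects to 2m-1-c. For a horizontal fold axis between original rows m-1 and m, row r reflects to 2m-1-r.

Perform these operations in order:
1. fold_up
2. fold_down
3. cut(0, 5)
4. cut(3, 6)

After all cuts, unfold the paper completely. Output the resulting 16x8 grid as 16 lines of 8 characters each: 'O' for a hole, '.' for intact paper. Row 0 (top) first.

Answer: ......O.
........
........
.....O..
.....O..
........
........
......O.
......O.
........
........
.....O..
.....O..
........
........
......O.

Derivation:
Op 1 fold_up: fold axis h@8; visible region now rows[0,8) x cols[0,8) = 8x8
Op 2 fold_down: fold axis h@4; visible region now rows[4,8) x cols[0,8) = 4x8
Op 3 cut(0, 5): punch at orig (4,5); cuts so far [(4, 5)]; region rows[4,8) x cols[0,8) = 4x8
Op 4 cut(3, 6): punch at orig (7,6); cuts so far [(4, 5), (7, 6)]; region rows[4,8) x cols[0,8) = 4x8
Unfold 1 (reflect across h@4): 4 holes -> [(0, 6), (3, 5), (4, 5), (7, 6)]
Unfold 2 (reflect across h@8): 8 holes -> [(0, 6), (3, 5), (4, 5), (7, 6), (8, 6), (11, 5), (12, 5), (15, 6)]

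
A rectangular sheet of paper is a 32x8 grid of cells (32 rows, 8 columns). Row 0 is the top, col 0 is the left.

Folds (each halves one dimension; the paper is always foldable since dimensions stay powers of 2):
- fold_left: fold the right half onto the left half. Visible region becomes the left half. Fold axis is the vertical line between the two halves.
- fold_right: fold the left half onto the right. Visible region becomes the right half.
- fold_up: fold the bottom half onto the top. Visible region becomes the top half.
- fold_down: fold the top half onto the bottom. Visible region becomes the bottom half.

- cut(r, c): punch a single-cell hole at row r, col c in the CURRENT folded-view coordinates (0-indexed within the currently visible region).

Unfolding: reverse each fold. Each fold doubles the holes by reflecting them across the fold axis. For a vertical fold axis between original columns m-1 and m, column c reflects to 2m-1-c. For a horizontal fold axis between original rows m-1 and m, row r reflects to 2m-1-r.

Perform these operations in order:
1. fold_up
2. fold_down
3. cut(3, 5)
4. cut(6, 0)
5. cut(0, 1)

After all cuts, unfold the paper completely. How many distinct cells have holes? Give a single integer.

Op 1 fold_up: fold axis h@16; visible region now rows[0,16) x cols[0,8) = 16x8
Op 2 fold_down: fold axis h@8; visible region now rows[8,16) x cols[0,8) = 8x8
Op 3 cut(3, 5): punch at orig (11,5); cuts so far [(11, 5)]; region rows[8,16) x cols[0,8) = 8x8
Op 4 cut(6, 0): punch at orig (14,0); cuts so far [(11, 5), (14, 0)]; region rows[8,16) x cols[0,8) = 8x8
Op 5 cut(0, 1): punch at orig (8,1); cuts so far [(8, 1), (11, 5), (14, 0)]; region rows[8,16) x cols[0,8) = 8x8
Unfold 1 (reflect across h@8): 6 holes -> [(1, 0), (4, 5), (7, 1), (8, 1), (11, 5), (14, 0)]
Unfold 2 (reflect across h@16): 12 holes -> [(1, 0), (4, 5), (7, 1), (8, 1), (11, 5), (14, 0), (17, 0), (20, 5), (23, 1), (24, 1), (27, 5), (30, 0)]

Answer: 12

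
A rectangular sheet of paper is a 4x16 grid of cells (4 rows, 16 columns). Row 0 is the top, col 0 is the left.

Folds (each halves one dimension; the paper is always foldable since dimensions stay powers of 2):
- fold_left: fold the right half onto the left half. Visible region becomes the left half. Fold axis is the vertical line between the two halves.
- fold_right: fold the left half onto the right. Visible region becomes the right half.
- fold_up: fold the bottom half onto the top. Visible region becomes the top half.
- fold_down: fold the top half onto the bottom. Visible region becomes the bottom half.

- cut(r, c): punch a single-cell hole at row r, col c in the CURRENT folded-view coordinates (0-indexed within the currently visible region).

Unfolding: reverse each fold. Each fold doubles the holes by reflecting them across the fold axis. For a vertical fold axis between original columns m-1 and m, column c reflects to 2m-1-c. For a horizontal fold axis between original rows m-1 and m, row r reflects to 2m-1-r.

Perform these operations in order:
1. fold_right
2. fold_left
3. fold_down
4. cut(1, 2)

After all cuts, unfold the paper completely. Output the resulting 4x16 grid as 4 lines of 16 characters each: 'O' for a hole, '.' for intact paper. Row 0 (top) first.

Answer: ..O..O....O..O..
................
................
..O..O....O..O..

Derivation:
Op 1 fold_right: fold axis v@8; visible region now rows[0,4) x cols[8,16) = 4x8
Op 2 fold_left: fold axis v@12; visible region now rows[0,4) x cols[8,12) = 4x4
Op 3 fold_down: fold axis h@2; visible region now rows[2,4) x cols[8,12) = 2x4
Op 4 cut(1, 2): punch at orig (3,10); cuts so far [(3, 10)]; region rows[2,4) x cols[8,12) = 2x4
Unfold 1 (reflect across h@2): 2 holes -> [(0, 10), (3, 10)]
Unfold 2 (reflect across v@12): 4 holes -> [(0, 10), (0, 13), (3, 10), (3, 13)]
Unfold 3 (reflect across v@8): 8 holes -> [(0, 2), (0, 5), (0, 10), (0, 13), (3, 2), (3, 5), (3, 10), (3, 13)]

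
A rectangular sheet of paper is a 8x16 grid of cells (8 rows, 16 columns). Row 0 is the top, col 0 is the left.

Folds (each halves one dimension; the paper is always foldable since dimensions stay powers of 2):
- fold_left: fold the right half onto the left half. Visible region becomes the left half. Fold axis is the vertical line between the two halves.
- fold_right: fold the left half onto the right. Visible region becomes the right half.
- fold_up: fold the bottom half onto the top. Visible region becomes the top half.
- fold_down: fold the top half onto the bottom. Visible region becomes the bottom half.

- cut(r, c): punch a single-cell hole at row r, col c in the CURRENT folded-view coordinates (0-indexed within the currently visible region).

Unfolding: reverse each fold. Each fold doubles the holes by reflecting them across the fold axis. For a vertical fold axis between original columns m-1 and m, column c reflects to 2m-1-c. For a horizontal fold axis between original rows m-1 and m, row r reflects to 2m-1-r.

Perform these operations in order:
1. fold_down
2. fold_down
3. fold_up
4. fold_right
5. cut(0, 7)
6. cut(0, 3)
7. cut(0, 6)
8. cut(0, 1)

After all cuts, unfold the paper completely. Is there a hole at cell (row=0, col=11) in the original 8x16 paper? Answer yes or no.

Answer: yes

Derivation:
Op 1 fold_down: fold axis h@4; visible region now rows[4,8) x cols[0,16) = 4x16
Op 2 fold_down: fold axis h@6; visible region now rows[6,8) x cols[0,16) = 2x16
Op 3 fold_up: fold axis h@7; visible region now rows[6,7) x cols[0,16) = 1x16
Op 4 fold_right: fold axis v@8; visible region now rows[6,7) x cols[8,16) = 1x8
Op 5 cut(0, 7): punch at orig (6,15); cuts so far [(6, 15)]; region rows[6,7) x cols[8,16) = 1x8
Op 6 cut(0, 3): punch at orig (6,11); cuts so far [(6, 11), (6, 15)]; region rows[6,7) x cols[8,16) = 1x8
Op 7 cut(0, 6): punch at orig (6,14); cuts so far [(6, 11), (6, 14), (6, 15)]; region rows[6,7) x cols[8,16) = 1x8
Op 8 cut(0, 1): punch at orig (6,9); cuts so far [(6, 9), (6, 11), (6, 14), (6, 15)]; region rows[6,7) x cols[8,16) = 1x8
Unfold 1 (reflect across v@8): 8 holes -> [(6, 0), (6, 1), (6, 4), (6, 6), (6, 9), (6, 11), (6, 14), (6, 15)]
Unfold 2 (reflect across h@7): 16 holes -> [(6, 0), (6, 1), (6, 4), (6, 6), (6, 9), (6, 11), (6, 14), (6, 15), (7, 0), (7, 1), (7, 4), (7, 6), (7, 9), (7, 11), (7, 14), (7, 15)]
Unfold 3 (reflect across h@6): 32 holes -> [(4, 0), (4, 1), (4, 4), (4, 6), (4, 9), (4, 11), (4, 14), (4, 15), (5, 0), (5, 1), (5, 4), (5, 6), (5, 9), (5, 11), (5, 14), (5, 15), (6, 0), (6, 1), (6, 4), (6, 6), (6, 9), (6, 11), (6, 14), (6, 15), (7, 0), (7, 1), (7, 4), (7, 6), (7, 9), (7, 11), (7, 14), (7, 15)]
Unfold 4 (reflect across h@4): 64 holes -> [(0, 0), (0, 1), (0, 4), (0, 6), (0, 9), (0, 11), (0, 14), (0, 15), (1, 0), (1, 1), (1, 4), (1, 6), (1, 9), (1, 11), (1, 14), (1, 15), (2, 0), (2, 1), (2, 4), (2, 6), (2, 9), (2, 11), (2, 14), (2, 15), (3, 0), (3, 1), (3, 4), (3, 6), (3, 9), (3, 11), (3, 14), (3, 15), (4, 0), (4, 1), (4, 4), (4, 6), (4, 9), (4, 11), (4, 14), (4, 15), (5, 0), (5, 1), (5, 4), (5, 6), (5, 9), (5, 11), (5, 14), (5, 15), (6, 0), (6, 1), (6, 4), (6, 6), (6, 9), (6, 11), (6, 14), (6, 15), (7, 0), (7, 1), (7, 4), (7, 6), (7, 9), (7, 11), (7, 14), (7, 15)]
Holes: [(0, 0), (0, 1), (0, 4), (0, 6), (0, 9), (0, 11), (0, 14), (0, 15), (1, 0), (1, 1), (1, 4), (1, 6), (1, 9), (1, 11), (1, 14), (1, 15), (2, 0), (2, 1), (2, 4), (2, 6), (2, 9), (2, 11), (2, 14), (2, 15), (3, 0), (3, 1), (3, 4), (3, 6), (3, 9), (3, 11), (3, 14), (3, 15), (4, 0), (4, 1), (4, 4), (4, 6), (4, 9), (4, 11), (4, 14), (4, 15), (5, 0), (5, 1), (5, 4), (5, 6), (5, 9), (5, 11), (5, 14), (5, 15), (6, 0), (6, 1), (6, 4), (6, 6), (6, 9), (6, 11), (6, 14), (6, 15), (7, 0), (7, 1), (7, 4), (7, 6), (7, 9), (7, 11), (7, 14), (7, 15)]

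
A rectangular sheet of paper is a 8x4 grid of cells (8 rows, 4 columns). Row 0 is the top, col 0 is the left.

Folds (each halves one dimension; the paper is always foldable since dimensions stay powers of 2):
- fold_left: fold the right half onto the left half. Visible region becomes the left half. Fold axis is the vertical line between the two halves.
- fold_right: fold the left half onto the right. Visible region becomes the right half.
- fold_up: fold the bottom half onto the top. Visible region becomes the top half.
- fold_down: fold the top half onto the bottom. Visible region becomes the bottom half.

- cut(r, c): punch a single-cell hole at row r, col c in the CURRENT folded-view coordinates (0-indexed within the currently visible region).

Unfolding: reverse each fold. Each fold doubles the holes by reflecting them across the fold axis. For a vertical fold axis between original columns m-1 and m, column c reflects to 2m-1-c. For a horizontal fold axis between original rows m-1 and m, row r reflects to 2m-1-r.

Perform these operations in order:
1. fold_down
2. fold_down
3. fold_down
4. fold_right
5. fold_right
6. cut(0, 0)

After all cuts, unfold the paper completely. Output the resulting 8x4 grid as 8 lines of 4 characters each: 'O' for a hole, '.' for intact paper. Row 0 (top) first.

Answer: OOOO
OOOO
OOOO
OOOO
OOOO
OOOO
OOOO
OOOO

Derivation:
Op 1 fold_down: fold axis h@4; visible region now rows[4,8) x cols[0,4) = 4x4
Op 2 fold_down: fold axis h@6; visible region now rows[6,8) x cols[0,4) = 2x4
Op 3 fold_down: fold axis h@7; visible region now rows[7,8) x cols[0,4) = 1x4
Op 4 fold_right: fold axis v@2; visible region now rows[7,8) x cols[2,4) = 1x2
Op 5 fold_right: fold axis v@3; visible region now rows[7,8) x cols[3,4) = 1x1
Op 6 cut(0, 0): punch at orig (7,3); cuts so far [(7, 3)]; region rows[7,8) x cols[3,4) = 1x1
Unfold 1 (reflect across v@3): 2 holes -> [(7, 2), (7, 3)]
Unfold 2 (reflect across v@2): 4 holes -> [(7, 0), (7, 1), (7, 2), (7, 3)]
Unfold 3 (reflect across h@7): 8 holes -> [(6, 0), (6, 1), (6, 2), (6, 3), (7, 0), (7, 1), (7, 2), (7, 3)]
Unfold 4 (reflect across h@6): 16 holes -> [(4, 0), (4, 1), (4, 2), (4, 3), (5, 0), (5, 1), (5, 2), (5, 3), (6, 0), (6, 1), (6, 2), (6, 3), (7, 0), (7, 1), (7, 2), (7, 3)]
Unfold 5 (reflect across h@4): 32 holes -> [(0, 0), (0, 1), (0, 2), (0, 3), (1, 0), (1, 1), (1, 2), (1, 3), (2, 0), (2, 1), (2, 2), (2, 3), (3, 0), (3, 1), (3, 2), (3, 3), (4, 0), (4, 1), (4, 2), (4, 3), (5, 0), (5, 1), (5, 2), (5, 3), (6, 0), (6, 1), (6, 2), (6, 3), (7, 0), (7, 1), (7, 2), (7, 3)]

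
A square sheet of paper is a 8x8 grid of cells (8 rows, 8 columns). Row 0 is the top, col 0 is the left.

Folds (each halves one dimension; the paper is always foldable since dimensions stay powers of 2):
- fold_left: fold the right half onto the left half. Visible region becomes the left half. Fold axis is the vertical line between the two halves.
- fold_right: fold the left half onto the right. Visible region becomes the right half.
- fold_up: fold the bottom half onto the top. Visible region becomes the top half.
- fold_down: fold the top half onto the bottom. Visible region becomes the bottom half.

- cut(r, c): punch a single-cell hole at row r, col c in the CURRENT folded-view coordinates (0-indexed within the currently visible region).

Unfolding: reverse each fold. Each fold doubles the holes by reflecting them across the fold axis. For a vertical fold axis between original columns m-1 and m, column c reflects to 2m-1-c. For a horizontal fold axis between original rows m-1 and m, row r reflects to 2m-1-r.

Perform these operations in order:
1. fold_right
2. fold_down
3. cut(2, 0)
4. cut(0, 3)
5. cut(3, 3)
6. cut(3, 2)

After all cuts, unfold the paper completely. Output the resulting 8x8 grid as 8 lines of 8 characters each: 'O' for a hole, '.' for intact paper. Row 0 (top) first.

Op 1 fold_right: fold axis v@4; visible region now rows[0,8) x cols[4,8) = 8x4
Op 2 fold_down: fold axis h@4; visible region now rows[4,8) x cols[4,8) = 4x4
Op 3 cut(2, 0): punch at orig (6,4); cuts so far [(6, 4)]; region rows[4,8) x cols[4,8) = 4x4
Op 4 cut(0, 3): punch at orig (4,7); cuts so far [(4, 7), (6, 4)]; region rows[4,8) x cols[4,8) = 4x4
Op 5 cut(3, 3): punch at orig (7,7); cuts so far [(4, 7), (6, 4), (7, 7)]; region rows[4,8) x cols[4,8) = 4x4
Op 6 cut(3, 2): punch at orig (7,6); cuts so far [(4, 7), (6, 4), (7, 6), (7, 7)]; region rows[4,8) x cols[4,8) = 4x4
Unfold 1 (reflect across h@4): 8 holes -> [(0, 6), (0, 7), (1, 4), (3, 7), (4, 7), (6, 4), (7, 6), (7, 7)]
Unfold 2 (reflect across v@4): 16 holes -> [(0, 0), (0, 1), (0, 6), (0, 7), (1, 3), (1, 4), (3, 0), (3, 7), (4, 0), (4, 7), (6, 3), (6, 4), (7, 0), (7, 1), (7, 6), (7, 7)]

Answer: OO....OO
...OO...
........
O......O
O......O
........
...OO...
OO....OO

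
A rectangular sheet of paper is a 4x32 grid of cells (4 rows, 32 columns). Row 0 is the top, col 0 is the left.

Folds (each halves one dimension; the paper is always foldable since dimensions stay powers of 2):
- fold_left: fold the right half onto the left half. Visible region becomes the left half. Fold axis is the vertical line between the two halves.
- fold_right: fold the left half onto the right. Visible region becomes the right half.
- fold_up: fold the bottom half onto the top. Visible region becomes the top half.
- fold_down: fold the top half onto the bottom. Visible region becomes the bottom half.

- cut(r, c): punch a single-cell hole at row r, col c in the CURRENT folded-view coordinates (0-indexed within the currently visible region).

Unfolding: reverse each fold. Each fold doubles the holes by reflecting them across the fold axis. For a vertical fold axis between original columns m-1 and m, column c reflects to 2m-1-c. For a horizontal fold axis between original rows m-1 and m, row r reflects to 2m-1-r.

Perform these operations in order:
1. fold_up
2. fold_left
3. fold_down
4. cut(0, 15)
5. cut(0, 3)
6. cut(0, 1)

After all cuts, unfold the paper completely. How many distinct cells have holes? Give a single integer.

Answer: 24

Derivation:
Op 1 fold_up: fold axis h@2; visible region now rows[0,2) x cols[0,32) = 2x32
Op 2 fold_left: fold axis v@16; visible region now rows[0,2) x cols[0,16) = 2x16
Op 3 fold_down: fold axis h@1; visible region now rows[1,2) x cols[0,16) = 1x16
Op 4 cut(0, 15): punch at orig (1,15); cuts so far [(1, 15)]; region rows[1,2) x cols[0,16) = 1x16
Op 5 cut(0, 3): punch at orig (1,3); cuts so far [(1, 3), (1, 15)]; region rows[1,2) x cols[0,16) = 1x16
Op 6 cut(0, 1): punch at orig (1,1); cuts so far [(1, 1), (1, 3), (1, 15)]; region rows[1,2) x cols[0,16) = 1x16
Unfold 1 (reflect across h@1): 6 holes -> [(0, 1), (0, 3), (0, 15), (1, 1), (1, 3), (1, 15)]
Unfold 2 (reflect across v@16): 12 holes -> [(0, 1), (0, 3), (0, 15), (0, 16), (0, 28), (0, 30), (1, 1), (1, 3), (1, 15), (1, 16), (1, 28), (1, 30)]
Unfold 3 (reflect across h@2): 24 holes -> [(0, 1), (0, 3), (0, 15), (0, 16), (0, 28), (0, 30), (1, 1), (1, 3), (1, 15), (1, 16), (1, 28), (1, 30), (2, 1), (2, 3), (2, 15), (2, 16), (2, 28), (2, 30), (3, 1), (3, 3), (3, 15), (3, 16), (3, 28), (3, 30)]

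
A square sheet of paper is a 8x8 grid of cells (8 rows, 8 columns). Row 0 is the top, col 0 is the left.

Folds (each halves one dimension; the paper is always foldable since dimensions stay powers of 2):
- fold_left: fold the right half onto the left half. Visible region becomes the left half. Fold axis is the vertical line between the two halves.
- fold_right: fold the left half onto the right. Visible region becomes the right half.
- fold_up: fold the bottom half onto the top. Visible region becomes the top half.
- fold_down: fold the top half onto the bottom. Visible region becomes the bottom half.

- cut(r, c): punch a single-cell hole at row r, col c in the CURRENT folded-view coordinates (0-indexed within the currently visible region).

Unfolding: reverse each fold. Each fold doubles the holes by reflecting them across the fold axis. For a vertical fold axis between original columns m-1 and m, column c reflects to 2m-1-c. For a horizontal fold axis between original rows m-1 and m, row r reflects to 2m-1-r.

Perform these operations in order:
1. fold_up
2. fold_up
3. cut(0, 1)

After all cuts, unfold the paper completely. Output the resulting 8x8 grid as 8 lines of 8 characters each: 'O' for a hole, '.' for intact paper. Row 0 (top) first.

Op 1 fold_up: fold axis h@4; visible region now rows[0,4) x cols[0,8) = 4x8
Op 2 fold_up: fold axis h@2; visible region now rows[0,2) x cols[0,8) = 2x8
Op 3 cut(0, 1): punch at orig (0,1); cuts so far [(0, 1)]; region rows[0,2) x cols[0,8) = 2x8
Unfold 1 (reflect across h@2): 2 holes -> [(0, 1), (3, 1)]
Unfold 2 (reflect across h@4): 4 holes -> [(0, 1), (3, 1), (4, 1), (7, 1)]

Answer: .O......
........
........
.O......
.O......
........
........
.O......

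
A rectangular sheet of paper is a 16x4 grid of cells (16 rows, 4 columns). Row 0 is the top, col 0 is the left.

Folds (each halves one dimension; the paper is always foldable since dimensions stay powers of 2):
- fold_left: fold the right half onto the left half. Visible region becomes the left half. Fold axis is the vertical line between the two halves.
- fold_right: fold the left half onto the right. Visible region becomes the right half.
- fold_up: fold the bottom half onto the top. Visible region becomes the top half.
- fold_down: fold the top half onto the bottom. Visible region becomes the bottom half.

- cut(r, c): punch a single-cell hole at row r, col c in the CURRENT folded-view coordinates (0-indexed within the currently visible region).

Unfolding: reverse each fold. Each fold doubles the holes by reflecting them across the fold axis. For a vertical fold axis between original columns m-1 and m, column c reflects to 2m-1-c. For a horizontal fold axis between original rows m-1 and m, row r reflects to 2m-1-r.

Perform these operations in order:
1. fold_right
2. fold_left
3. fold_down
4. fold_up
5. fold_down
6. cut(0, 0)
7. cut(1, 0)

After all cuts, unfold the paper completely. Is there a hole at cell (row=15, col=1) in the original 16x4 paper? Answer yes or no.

Op 1 fold_right: fold axis v@2; visible region now rows[0,16) x cols[2,4) = 16x2
Op 2 fold_left: fold axis v@3; visible region now rows[0,16) x cols[2,3) = 16x1
Op 3 fold_down: fold axis h@8; visible region now rows[8,16) x cols[2,3) = 8x1
Op 4 fold_up: fold axis h@12; visible region now rows[8,12) x cols[2,3) = 4x1
Op 5 fold_down: fold axis h@10; visible region now rows[10,12) x cols[2,3) = 2x1
Op 6 cut(0, 0): punch at orig (10,2); cuts so far [(10, 2)]; region rows[10,12) x cols[2,3) = 2x1
Op 7 cut(1, 0): punch at orig (11,2); cuts so far [(10, 2), (11, 2)]; region rows[10,12) x cols[2,3) = 2x1
Unfold 1 (reflect across h@10): 4 holes -> [(8, 2), (9, 2), (10, 2), (11, 2)]
Unfold 2 (reflect across h@12): 8 holes -> [(8, 2), (9, 2), (10, 2), (11, 2), (12, 2), (13, 2), (14, 2), (15, 2)]
Unfold 3 (reflect across h@8): 16 holes -> [(0, 2), (1, 2), (2, 2), (3, 2), (4, 2), (5, 2), (6, 2), (7, 2), (8, 2), (9, 2), (10, 2), (11, 2), (12, 2), (13, 2), (14, 2), (15, 2)]
Unfold 4 (reflect across v@3): 32 holes -> [(0, 2), (0, 3), (1, 2), (1, 3), (2, 2), (2, 3), (3, 2), (3, 3), (4, 2), (4, 3), (5, 2), (5, 3), (6, 2), (6, 3), (7, 2), (7, 3), (8, 2), (8, 3), (9, 2), (9, 3), (10, 2), (10, 3), (11, 2), (11, 3), (12, 2), (12, 3), (13, 2), (13, 3), (14, 2), (14, 3), (15, 2), (15, 3)]
Unfold 5 (reflect across v@2): 64 holes -> [(0, 0), (0, 1), (0, 2), (0, 3), (1, 0), (1, 1), (1, 2), (1, 3), (2, 0), (2, 1), (2, 2), (2, 3), (3, 0), (3, 1), (3, 2), (3, 3), (4, 0), (4, 1), (4, 2), (4, 3), (5, 0), (5, 1), (5, 2), (5, 3), (6, 0), (6, 1), (6, 2), (6, 3), (7, 0), (7, 1), (7, 2), (7, 3), (8, 0), (8, 1), (8, 2), (8, 3), (9, 0), (9, 1), (9, 2), (9, 3), (10, 0), (10, 1), (10, 2), (10, 3), (11, 0), (11, 1), (11, 2), (11, 3), (12, 0), (12, 1), (12, 2), (12, 3), (13, 0), (13, 1), (13, 2), (13, 3), (14, 0), (14, 1), (14, 2), (14, 3), (15, 0), (15, 1), (15, 2), (15, 3)]
Holes: [(0, 0), (0, 1), (0, 2), (0, 3), (1, 0), (1, 1), (1, 2), (1, 3), (2, 0), (2, 1), (2, 2), (2, 3), (3, 0), (3, 1), (3, 2), (3, 3), (4, 0), (4, 1), (4, 2), (4, 3), (5, 0), (5, 1), (5, 2), (5, 3), (6, 0), (6, 1), (6, 2), (6, 3), (7, 0), (7, 1), (7, 2), (7, 3), (8, 0), (8, 1), (8, 2), (8, 3), (9, 0), (9, 1), (9, 2), (9, 3), (10, 0), (10, 1), (10, 2), (10, 3), (11, 0), (11, 1), (11, 2), (11, 3), (12, 0), (12, 1), (12, 2), (12, 3), (13, 0), (13, 1), (13, 2), (13, 3), (14, 0), (14, 1), (14, 2), (14, 3), (15, 0), (15, 1), (15, 2), (15, 3)]

Answer: yes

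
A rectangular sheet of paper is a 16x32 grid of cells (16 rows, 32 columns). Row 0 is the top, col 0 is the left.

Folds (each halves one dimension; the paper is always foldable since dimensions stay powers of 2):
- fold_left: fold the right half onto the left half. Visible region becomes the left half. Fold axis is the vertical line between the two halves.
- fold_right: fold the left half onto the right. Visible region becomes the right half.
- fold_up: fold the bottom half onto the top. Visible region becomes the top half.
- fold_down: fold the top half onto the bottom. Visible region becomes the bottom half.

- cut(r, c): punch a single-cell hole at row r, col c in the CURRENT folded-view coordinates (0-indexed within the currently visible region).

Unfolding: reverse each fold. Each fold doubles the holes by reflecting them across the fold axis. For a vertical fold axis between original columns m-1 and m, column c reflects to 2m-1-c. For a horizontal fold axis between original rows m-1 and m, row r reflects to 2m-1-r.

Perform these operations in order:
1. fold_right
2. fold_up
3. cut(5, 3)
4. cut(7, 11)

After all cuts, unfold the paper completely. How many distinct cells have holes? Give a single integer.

Op 1 fold_right: fold axis v@16; visible region now rows[0,16) x cols[16,32) = 16x16
Op 2 fold_up: fold axis h@8; visible region now rows[0,8) x cols[16,32) = 8x16
Op 3 cut(5, 3): punch at orig (5,19); cuts so far [(5, 19)]; region rows[0,8) x cols[16,32) = 8x16
Op 4 cut(7, 11): punch at orig (7,27); cuts so far [(5, 19), (7, 27)]; region rows[0,8) x cols[16,32) = 8x16
Unfold 1 (reflect across h@8): 4 holes -> [(5, 19), (7, 27), (8, 27), (10, 19)]
Unfold 2 (reflect across v@16): 8 holes -> [(5, 12), (5, 19), (7, 4), (7, 27), (8, 4), (8, 27), (10, 12), (10, 19)]

Answer: 8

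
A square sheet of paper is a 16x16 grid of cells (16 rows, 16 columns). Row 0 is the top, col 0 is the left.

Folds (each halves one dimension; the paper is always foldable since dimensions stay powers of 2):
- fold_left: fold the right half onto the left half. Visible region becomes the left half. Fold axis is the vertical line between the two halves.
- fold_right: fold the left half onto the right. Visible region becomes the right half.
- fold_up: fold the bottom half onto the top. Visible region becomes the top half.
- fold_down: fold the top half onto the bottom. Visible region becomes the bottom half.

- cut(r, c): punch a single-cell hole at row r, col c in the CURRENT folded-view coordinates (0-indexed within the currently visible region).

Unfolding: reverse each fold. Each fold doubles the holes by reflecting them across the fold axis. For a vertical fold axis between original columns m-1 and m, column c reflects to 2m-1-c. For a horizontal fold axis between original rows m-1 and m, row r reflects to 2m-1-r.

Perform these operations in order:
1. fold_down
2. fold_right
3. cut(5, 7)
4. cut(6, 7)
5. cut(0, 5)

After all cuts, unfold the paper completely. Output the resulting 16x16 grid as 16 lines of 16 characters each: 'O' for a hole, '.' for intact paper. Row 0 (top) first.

Op 1 fold_down: fold axis h@8; visible region now rows[8,16) x cols[0,16) = 8x16
Op 2 fold_right: fold axis v@8; visible region now rows[8,16) x cols[8,16) = 8x8
Op 3 cut(5, 7): punch at orig (13,15); cuts so far [(13, 15)]; region rows[8,16) x cols[8,16) = 8x8
Op 4 cut(6, 7): punch at orig (14,15); cuts so far [(13, 15), (14, 15)]; region rows[8,16) x cols[8,16) = 8x8
Op 5 cut(0, 5): punch at orig (8,13); cuts so far [(8, 13), (13, 15), (14, 15)]; region rows[8,16) x cols[8,16) = 8x8
Unfold 1 (reflect across v@8): 6 holes -> [(8, 2), (8, 13), (13, 0), (13, 15), (14, 0), (14, 15)]
Unfold 2 (reflect across h@8): 12 holes -> [(1, 0), (1, 15), (2, 0), (2, 15), (7, 2), (7, 13), (8, 2), (8, 13), (13, 0), (13, 15), (14, 0), (14, 15)]

Answer: ................
O..............O
O..............O
................
................
................
................
..O..........O..
..O..........O..
................
................
................
................
O..............O
O..............O
................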